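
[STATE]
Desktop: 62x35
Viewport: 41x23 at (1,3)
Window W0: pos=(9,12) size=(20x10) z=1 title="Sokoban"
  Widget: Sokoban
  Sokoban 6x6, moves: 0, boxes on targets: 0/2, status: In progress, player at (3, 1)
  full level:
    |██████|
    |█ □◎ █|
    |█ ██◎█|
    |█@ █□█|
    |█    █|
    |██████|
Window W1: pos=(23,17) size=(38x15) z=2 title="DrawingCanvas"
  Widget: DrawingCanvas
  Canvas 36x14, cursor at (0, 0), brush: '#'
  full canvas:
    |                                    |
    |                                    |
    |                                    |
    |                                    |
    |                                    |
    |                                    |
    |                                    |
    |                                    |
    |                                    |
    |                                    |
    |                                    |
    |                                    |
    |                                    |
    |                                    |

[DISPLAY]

                                         
                                         
                                         
                                         
                                         
                                         
                                         
                                         
                                         
        ┏━━━━━━━━━━━━━━━━━━┓             
        ┃ Sokoban          ┃             
        ┠──────────────────┨             
        ┃██████            ┃             
        ┃█ □◎ █            ┃             
        ┃█ ██◎█       ┏━━━━━━━━━━━━━━━━━━
        ┃█@ █□█       ┃ DrawingCanvas    
        ┃█    █       ┠──────────────────
        ┃██████       ┃+                 
        ┗━━━━━━━━━━━━━┃                  
                      ┃                  
                      ┃                  
                      ┃                  
                      ┃                  


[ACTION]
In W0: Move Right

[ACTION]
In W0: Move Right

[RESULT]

                                         
                                         
                                         
                                         
                                         
                                         
                                         
                                         
                                         
        ┏━━━━━━━━━━━━━━━━━━┓             
        ┃ Sokoban          ┃             
        ┠──────────────────┨             
        ┃██████            ┃             
        ┃█ □◎ █            ┃             
        ┃█ ██◎█       ┏━━━━━━━━━━━━━━━━━━
        ┃█ @█□█       ┃ DrawingCanvas    
        ┃█    █       ┠──────────────────
        ┃██████       ┃+                 
        ┗━━━━━━━━━━━━━┃                  
                      ┃                  
                      ┃                  
                      ┃                  
                      ┃                  


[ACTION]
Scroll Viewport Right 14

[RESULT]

                                         
                                         
                                         
                                         
                                         
                                         
                                         
                                         
                                         
━━━━━━━━━━━━━┓                           
ban          ┃                           
─────────────┨                           
█            ┃                           
█            ┃                           
█       ┏━━━━━━━━━━━━━━━━━━━━━━━━━━━━━━━━
█       ┃ DrawingCanvas                  
█       ┠────────────────────────────────
█       ┃+                               
━━━━━━━━┃                                
        ┃                                
        ┃                                
        ┃                                
        ┃                                


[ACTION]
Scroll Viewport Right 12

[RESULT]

                                         
                                         
                                         
                                         
                                         
                                         
                                         
                                         
                                         
━━━━━━━┓                                 
       ┃                                 
───────┨                                 
       ┃                                 
       ┃                                 
  ┏━━━━━━━━━━━━━━━━━━━━━━━━━━━━━━━━━━━━┓ 
  ┃ DrawingCanvas                      ┃ 
  ┠────────────────────────────────────┨ 
  ┃+                                   ┃ 
━━┃                                    ┃ 
  ┃                                    ┃ 
  ┃                                    ┃ 
  ┃                                    ┃ 
  ┃                                    ┃ 


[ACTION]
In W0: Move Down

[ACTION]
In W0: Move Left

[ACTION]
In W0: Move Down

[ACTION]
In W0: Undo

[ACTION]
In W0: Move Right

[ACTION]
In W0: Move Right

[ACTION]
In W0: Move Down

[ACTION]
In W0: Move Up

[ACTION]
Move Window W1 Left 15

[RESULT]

                                         
                                         
                                         
                                         
                                         
                                         
                                         
                                         
                                         
━━━━━━━┓                                 
       ┃                                 
───────┨                                 
       ┃                                 
       ┃                                 
━━━━━━━━━━━━━━━━━━━━━━━━┓                
as                      ┃                
────────────────────────┨                
                        ┃                
                        ┃                
                        ┃                
                        ┃                
                        ┃                
                        ┃                


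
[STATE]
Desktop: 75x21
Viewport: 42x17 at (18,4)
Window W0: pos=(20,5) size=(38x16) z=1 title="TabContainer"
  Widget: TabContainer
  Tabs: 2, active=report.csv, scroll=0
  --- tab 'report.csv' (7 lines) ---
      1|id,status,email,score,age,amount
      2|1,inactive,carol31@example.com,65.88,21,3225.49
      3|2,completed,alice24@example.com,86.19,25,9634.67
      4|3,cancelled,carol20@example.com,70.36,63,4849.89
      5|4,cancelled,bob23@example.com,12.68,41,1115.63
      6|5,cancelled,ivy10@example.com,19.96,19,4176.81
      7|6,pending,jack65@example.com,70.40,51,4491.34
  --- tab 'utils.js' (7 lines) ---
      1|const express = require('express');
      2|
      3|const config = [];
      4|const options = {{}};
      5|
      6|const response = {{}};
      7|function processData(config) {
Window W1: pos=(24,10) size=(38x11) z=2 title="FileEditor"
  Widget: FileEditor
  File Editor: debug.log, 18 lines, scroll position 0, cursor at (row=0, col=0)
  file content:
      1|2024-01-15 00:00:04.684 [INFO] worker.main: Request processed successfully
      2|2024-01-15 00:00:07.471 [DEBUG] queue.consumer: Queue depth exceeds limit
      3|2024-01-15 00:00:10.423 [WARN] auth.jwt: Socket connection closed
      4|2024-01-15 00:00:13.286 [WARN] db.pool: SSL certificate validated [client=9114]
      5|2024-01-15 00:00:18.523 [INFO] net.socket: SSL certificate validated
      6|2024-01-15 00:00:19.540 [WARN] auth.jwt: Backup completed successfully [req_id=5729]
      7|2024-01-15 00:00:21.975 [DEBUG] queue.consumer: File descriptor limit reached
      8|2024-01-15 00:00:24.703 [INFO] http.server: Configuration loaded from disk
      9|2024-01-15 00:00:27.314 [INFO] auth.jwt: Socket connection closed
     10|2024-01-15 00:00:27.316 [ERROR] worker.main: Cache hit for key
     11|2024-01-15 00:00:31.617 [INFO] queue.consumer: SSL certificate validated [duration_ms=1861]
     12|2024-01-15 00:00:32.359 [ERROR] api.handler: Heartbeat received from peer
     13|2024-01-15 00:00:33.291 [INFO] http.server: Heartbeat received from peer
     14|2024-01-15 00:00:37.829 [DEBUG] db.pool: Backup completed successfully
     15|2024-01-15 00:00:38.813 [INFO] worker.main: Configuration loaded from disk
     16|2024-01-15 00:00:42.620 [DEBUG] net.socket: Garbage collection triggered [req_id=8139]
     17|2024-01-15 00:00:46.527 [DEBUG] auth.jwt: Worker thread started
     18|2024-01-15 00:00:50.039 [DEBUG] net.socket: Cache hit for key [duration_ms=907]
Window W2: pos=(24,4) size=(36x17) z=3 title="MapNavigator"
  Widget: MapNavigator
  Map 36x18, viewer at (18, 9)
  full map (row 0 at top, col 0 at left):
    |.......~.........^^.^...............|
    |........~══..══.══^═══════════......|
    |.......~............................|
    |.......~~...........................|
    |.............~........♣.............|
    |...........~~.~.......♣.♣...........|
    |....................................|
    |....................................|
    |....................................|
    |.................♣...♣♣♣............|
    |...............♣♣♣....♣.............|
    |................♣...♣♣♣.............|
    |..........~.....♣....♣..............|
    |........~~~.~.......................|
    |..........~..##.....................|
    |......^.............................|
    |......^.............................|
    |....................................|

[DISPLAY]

      ┏━━━━━━━━━━━━━━━━━━━━━━━━━━━━━━━━━━┓
  ┏━━━┃ MapNavigator                     ┃
  ┃ Ta┠──────────────────────────────────┨
  ┠───┃......~~..........................┃
  ┃[re┃............~........♣............┃
  ┃───┃..........~~.~.......♣.♣..........┃
  ┃id,┃..................................┃
  ┃1,i┃..................................┃
  ┃2,c┃..................................┃
  ┃3,c┃................♣@..♣♣♣...........┃
  ┃4,c┃..............♣♣♣....♣............┃
  ┃5,c┃...............♣...♣♣♣............┃
  ┃6,p┃.........~.....♣....♣.............┃
  ┃   ┃.......~~~.~......................┃
  ┃   ┃.........~..##....................┃
  ┃   ┃.....^............................┃
  ┗━━━┗━━━━━━━━━━━━━━━━━━━━━━━━━━━━━━━━━━┛


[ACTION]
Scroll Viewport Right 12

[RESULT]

━━━━━━━━━━━━━━━━━━━━━━━━━━━━━┓            
avigator                     ┃            
─────────────────────────────┨            
.~~..........................┃            
.......~........♣............┃            
.....~~.~.......♣.♣..........┃            
.............................┃━┓          
.............................┃ ┃          
.............................┃─┨          
...........♣@..♣♣♣...........┃▲┃          
.........♣♣♣....♣............┃█┃          
..........♣...♣♣♣............┃░┃          
....~.....♣....♣.............┃░┃          
..~~~.~......................┃░┃          
....~..##....................┃░┃          
^............................┃▼┃          
━━━━━━━━━━━━━━━━━━━━━━━━━━━━━┛━┛          


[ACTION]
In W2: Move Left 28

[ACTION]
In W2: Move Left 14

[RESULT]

━━━━━━━━━━━━━━━━━━━━━━━━━━━━━┓            
avigator                     ┃            
─────────────────────────────┨            
            .......~~........┃            
            .............~...┃            
            ...........~~.~..┃            
            .................┃━┓          
            .................┃ ┃          
            .................┃─┨          
            @................┃▲┃          
            ...............♣♣┃█┃          
            ................♣┃░┃          
            ..........~.....♣┃░┃          
            ........~~~.~....┃░┃          
            ..........~..##..┃░┃          
            ......^..........┃▼┃          
━━━━━━━━━━━━━━━━━━━━━━━━━━━━━┛━┛          


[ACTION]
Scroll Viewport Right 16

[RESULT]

━━━━━━━━━━━━━━━━━━━━━━━━━━┓               
gator                     ┃               
──────────────────────────┨               
         .......~~........┃               
         .............~...┃               
         ...........~~.~..┃               
         .................┃━┓             
         .................┃ ┃             
         .................┃─┨             
         @................┃▲┃             
         ...............♣♣┃█┃             
         ................♣┃░┃             
         ..........~.....♣┃░┃             
         ........~~~.~....┃░┃             
         ..........~..##..┃░┃             
         ......^..........┃▼┃             
━━━━━━━━━━━━━━━━━━━━━━━━━━┛━┛             


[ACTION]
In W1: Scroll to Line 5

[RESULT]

━━━━━━━━━━━━━━━━━━━━━━━━━━┓               
gator                     ┃               
──────────────────────────┨               
         .......~~........┃               
         .............~...┃               
         ...........~~.~..┃               
         .................┃━┓             
         .................┃ ┃             
         .................┃─┨             
         @................┃▲┃             
         ...............♣♣┃░┃             
         ................♣┃█┃             
         ..........~.....♣┃░┃             
         ........~~~.~....┃░┃             
         ..........~..##..┃░┃             
         ......^..........┃▼┃             
━━━━━━━━━━━━━━━━━━━━━━━━━━┛━┛             


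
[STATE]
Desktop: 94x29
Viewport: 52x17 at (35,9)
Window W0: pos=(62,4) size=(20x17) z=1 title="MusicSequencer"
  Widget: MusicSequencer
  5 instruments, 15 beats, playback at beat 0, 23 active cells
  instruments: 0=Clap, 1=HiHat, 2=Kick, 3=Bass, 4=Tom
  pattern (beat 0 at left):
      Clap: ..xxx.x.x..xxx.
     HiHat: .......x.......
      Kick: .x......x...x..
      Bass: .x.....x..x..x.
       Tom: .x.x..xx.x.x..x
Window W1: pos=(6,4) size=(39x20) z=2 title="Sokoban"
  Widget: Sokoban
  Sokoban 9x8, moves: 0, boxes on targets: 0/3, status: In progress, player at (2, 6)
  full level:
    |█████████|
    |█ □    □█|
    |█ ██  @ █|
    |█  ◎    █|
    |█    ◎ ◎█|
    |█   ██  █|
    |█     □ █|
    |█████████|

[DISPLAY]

         ┃                 ┃ HiHat·······█····┃     
         ┃                 ┃  Kick·█······█···┃     
         ┃                 ┃  Bass·█·····█··█·┃     
         ┃                 ┃   Tom·█·█··██·█·█┃     
         ┃                 ┃                  ┃     
         ┃                 ┃                  ┃     
         ┃                 ┃                  ┃     
         ┃                 ┃                  ┃     
         ┃                 ┃                  ┃     
         ┃                 ┃                  ┃     
         ┃                 ┃                  ┃     
         ┃                 ┗━━━━━━━━━━━━━━━━━━┛     
         ┃                                          
         ┃                                          
━━━━━━━━━┛                                          
                                                    
                                                    


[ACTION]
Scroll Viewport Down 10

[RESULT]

         ┃                 ┃   Tom·█·█··██·█·█┃     
         ┃                 ┃                  ┃     
         ┃                 ┃                  ┃     
         ┃                 ┃                  ┃     
         ┃                 ┃                  ┃     
         ┃                 ┃                  ┃     
         ┃                 ┃                  ┃     
         ┃                 ┃                  ┃     
         ┃                 ┗━━━━━━━━━━━━━━━━━━┛     
         ┃                                          
         ┃                                          
━━━━━━━━━┛                                          
                                                    
                                                    
                                                    
                                                    
                                                    


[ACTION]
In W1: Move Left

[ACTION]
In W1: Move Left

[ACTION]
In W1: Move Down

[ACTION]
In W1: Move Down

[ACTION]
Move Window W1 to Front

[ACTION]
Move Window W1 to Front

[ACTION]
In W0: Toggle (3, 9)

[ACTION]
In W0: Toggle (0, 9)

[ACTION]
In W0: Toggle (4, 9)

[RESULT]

         ┃                 ┃   Tom·█·█··██···█┃     
         ┃                 ┃                  ┃     
         ┃                 ┃                  ┃     
         ┃                 ┃                  ┃     
         ┃                 ┃                  ┃     
         ┃                 ┃                  ┃     
         ┃                 ┃                  ┃     
         ┃                 ┃                  ┃     
         ┃                 ┗━━━━━━━━━━━━━━━━━━┛     
         ┃                                          
         ┃                                          
━━━━━━━━━┛                                          
                                                    
                                                    
                                                    
                                                    
                                                    


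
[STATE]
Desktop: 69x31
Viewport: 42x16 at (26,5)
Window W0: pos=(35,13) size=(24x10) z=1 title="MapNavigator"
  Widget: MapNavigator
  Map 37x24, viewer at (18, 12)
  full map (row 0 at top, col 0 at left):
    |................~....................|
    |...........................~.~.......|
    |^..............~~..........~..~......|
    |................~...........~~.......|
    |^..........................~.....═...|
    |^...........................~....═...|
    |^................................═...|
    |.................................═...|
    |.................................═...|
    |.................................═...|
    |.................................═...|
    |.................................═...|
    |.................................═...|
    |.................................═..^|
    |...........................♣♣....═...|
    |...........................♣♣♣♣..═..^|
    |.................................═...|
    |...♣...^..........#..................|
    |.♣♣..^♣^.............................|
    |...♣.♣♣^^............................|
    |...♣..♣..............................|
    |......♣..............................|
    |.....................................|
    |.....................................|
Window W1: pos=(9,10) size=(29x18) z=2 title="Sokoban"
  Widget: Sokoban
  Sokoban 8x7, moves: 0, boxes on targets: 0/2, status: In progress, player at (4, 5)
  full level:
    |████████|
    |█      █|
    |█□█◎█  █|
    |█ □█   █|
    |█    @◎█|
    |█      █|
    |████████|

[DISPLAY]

                                          
                                          
                                          
                                          
                                          
━━━━━━━━━━━┓                              
           ┃                              
───────────┨                              
           ┃━━━━━━━━━━━━━━━━━━━━┓         
           ┃apNavigator         ┃         
           ┃────────────────────┨         
           ┃....................┃         
           ┃....................┃         
           ┃....................┃         
           ┃.........@..........┃         
           ┃....................┃         


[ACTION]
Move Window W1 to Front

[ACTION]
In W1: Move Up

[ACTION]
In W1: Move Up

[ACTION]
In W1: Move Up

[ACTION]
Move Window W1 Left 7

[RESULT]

                                          
                                          
                                          
                                          
                                          
━━━━┓                                     
    ┃                                     
────┨                                     
    ┃    ┏━━━━━━━━━━━━━━━━━━━━━━┓         
    ┃    ┃ MapNavigator         ┃         
    ┃    ┠──────────────────────┨         
    ┃    ┃......................┃         
    ┃    ┃......................┃         
    ┃    ┃......................┃         
    ┃    ┃...........@..........┃         
    ┃    ┃......................┃         


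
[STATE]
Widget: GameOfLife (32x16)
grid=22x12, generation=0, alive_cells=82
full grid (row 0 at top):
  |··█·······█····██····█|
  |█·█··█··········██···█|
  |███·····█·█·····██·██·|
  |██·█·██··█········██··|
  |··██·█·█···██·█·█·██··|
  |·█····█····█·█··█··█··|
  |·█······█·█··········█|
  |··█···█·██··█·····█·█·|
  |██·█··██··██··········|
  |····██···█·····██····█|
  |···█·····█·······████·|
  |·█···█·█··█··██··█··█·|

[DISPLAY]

Gen: 0                          
··█·······█····██····█          
█·█··█··········██···█          
███·····█·█·····██·██·          
██·█·██··█········██··          
··██·█·█···██·█·█·██··          
·█····█····█·█··█··█··          
·█······█·█··········█          
··█···█·██··█·····█·█·          
██·█··██··██··········          
····██···█·····██····█          
···█·····█·······████·          
·█···█·█··█··██··█··█·          
                                
                                
                                


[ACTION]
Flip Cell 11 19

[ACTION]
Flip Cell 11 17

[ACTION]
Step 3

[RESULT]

Gen: 3                          
·█·█············████··          
█··█···········█····█·          
·█··█············█···█          
█··█·················█          
█··█··██·····█····█·██          
·····██·██··███·█·█·██          
█·······█··███········          
·█···██···········██··          
···········█······███·          
·········███·······██·          
·········██····█····█·          
·········█·····██·····          
                                
                                
                                


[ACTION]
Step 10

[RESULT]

Gen: 13                         
·····███·····█········          
··█·█··██···█·██······          
··█····█···██·██··█···          
····███····██··██·····          
·····██·········██····          
············█····█·█··          
········██··████······          
········█████·██·██···          
········█··█··██······          
········██············          
·········█·█··········          
···········█··········          
                                
                                
                                


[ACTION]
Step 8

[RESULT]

Gen: 21                         
··············███·····          
··██·····██·███··█····          
··██···██···██···█····          
··██···█····██········          
········████··█··█····          
·······█·█············          
····██·██·············          
····██···█·····█··█···          
········█······█······          
·····██········███····          
············██········          
······················          
                                
                                
                                


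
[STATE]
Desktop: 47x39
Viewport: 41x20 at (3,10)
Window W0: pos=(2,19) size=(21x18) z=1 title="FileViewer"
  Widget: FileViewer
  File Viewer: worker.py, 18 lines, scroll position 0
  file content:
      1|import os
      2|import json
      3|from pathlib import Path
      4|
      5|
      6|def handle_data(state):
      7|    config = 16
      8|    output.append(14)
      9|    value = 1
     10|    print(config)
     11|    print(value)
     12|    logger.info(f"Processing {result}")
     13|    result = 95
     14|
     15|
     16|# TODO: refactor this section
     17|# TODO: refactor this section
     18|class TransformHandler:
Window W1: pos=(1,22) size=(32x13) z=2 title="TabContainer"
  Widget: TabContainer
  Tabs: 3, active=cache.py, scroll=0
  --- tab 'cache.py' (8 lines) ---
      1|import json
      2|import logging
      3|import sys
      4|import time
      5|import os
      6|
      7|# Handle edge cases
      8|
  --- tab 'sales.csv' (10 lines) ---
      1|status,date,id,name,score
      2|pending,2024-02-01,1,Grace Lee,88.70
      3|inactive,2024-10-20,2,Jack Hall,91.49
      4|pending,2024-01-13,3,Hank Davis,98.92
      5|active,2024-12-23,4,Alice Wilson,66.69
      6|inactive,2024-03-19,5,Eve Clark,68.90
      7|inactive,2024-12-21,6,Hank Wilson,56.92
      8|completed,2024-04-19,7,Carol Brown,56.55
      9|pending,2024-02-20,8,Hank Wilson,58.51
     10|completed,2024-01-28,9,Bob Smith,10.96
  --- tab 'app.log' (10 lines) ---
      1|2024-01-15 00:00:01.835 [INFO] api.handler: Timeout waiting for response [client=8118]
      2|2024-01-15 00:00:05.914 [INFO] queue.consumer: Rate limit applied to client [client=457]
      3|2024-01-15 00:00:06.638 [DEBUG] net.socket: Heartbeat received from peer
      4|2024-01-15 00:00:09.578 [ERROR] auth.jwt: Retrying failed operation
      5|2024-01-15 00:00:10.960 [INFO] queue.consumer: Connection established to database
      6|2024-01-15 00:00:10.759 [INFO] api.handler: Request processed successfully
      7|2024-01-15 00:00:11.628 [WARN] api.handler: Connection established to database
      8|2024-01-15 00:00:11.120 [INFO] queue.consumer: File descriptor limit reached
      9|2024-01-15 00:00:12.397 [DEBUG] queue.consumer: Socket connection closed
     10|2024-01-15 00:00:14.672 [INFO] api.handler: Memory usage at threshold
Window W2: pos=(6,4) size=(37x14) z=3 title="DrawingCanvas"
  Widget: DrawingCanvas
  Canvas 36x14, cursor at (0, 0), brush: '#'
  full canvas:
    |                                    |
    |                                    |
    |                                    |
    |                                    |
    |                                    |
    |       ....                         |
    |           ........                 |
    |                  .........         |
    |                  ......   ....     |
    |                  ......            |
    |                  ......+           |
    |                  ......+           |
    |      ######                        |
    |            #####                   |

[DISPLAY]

   ┃                                   ┃ 
   ┃                                   ┃ 
   ┃       ....                        ┃ 
   ┃           ........                ┃ 
   ┃                  .........        ┃ 
   ┃                  ......   ....    ┃ 
   ┃                  ......           ┃ 
   ┗━━━━━━━━━━━━━━━━━━━━━━━━━━━━━━━━━━━┛ 
                                         
━━━━━━━━━━━━━━━━━━━┓                     
 FileViewer        ┃                     
───────────────────┨                     
━━━━━━━━━━━━━━━━━━━━━━━━━━━━━┓           
TabContainer                 ┃           
─────────────────────────────┨           
cache.py]│ sales.csv │ app.lo┃           
─────────────────────────────┃           
mport json                   ┃           
mport logging                ┃           
mport sys                    ┃           


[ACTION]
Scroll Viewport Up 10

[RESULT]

                                         
                                         
                                         
                                         
   ┏━━━━━━━━━━━━━━━━━━━━━━━━━━━━━━━━━━━┓ 
   ┃ DrawingCanvas                     ┃ 
   ┠───────────────────────────────────┨ 
   ┃+                                  ┃ 
   ┃                                   ┃ 
   ┃                                   ┃ 
   ┃                                   ┃ 
   ┃                                   ┃ 
   ┃       ....                        ┃ 
   ┃           ........                ┃ 
   ┃                  .........        ┃ 
   ┃                  ......   ....    ┃ 
   ┃                  ......           ┃ 
   ┗━━━━━━━━━━━━━━━━━━━━━━━━━━━━━━━━━━━┛ 
                                         
━━━━━━━━━━━━━━━━━━━┓                     


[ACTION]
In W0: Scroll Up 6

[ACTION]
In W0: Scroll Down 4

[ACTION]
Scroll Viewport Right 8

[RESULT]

                                         
                                         
                                         
                                         
┏━━━━━━━━━━━━━━━━━━━━━━━━━━━━━━━━━━━┓    
┃ DrawingCanvas                     ┃    
┠───────────────────────────────────┨    
┃+                                  ┃    
┃                                   ┃    
┃                                   ┃    
┃                                   ┃    
┃                                   ┃    
┃       ....                        ┃    
┃           ........                ┃    
┃                  .........        ┃    
┃                  ......   ....    ┃    
┃                  ......           ┃    
┗━━━━━━━━━━━━━━━━━━━━━━━━━━━━━━━━━━━┛    
                                         
━━━━━━━━━━━━━━━━┓                        


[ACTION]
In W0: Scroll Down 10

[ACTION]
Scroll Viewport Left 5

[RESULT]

                                         
                                         
                                         
                                         
     ┏━━━━━━━━━━━━━━━━━━━━━━━━━━━━━━━━━━━
     ┃ DrawingCanvas                     
     ┠───────────────────────────────────
     ┃+                                  
     ┃                                   
     ┃                                   
     ┃                                   
     ┃                                   
     ┃       ....                        
     ┃           ........                
     ┃                  .........        
     ┃                  ......   ....    
     ┃                  ......           
     ┗━━━━━━━━━━━━━━━━━━━━━━━━━━━━━━━━━━━
                                         
 ┏━━━━━━━━━━━━━━━━━━━┓                   


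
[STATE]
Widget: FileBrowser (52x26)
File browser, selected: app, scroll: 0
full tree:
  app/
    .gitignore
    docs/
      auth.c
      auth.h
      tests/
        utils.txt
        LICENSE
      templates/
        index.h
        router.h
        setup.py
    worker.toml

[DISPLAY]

> [-] app/                                          
    .gitignore                                      
    [+] docs/                                       
    worker.toml                                     
                                                    
                                                    
                                                    
                                                    
                                                    
                                                    
                                                    
                                                    
                                                    
                                                    
                                                    
                                                    
                                                    
                                                    
                                                    
                                                    
                                                    
                                                    
                                                    
                                                    
                                                    
                                                    


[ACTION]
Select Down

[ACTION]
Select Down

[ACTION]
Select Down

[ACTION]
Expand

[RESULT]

  [-] app/                                          
    .gitignore                                      
    [+] docs/                                       
  > worker.toml                                     
                                                    
                                                    
                                                    
                                                    
                                                    
                                                    
                                                    
                                                    
                                                    
                                                    
                                                    
                                                    
                                                    
                                                    
                                                    
                                                    
                                                    
                                                    
                                                    
                                                    
                                                    
                                                    


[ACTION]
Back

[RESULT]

> [+] app/                                          
                                                    
                                                    
                                                    
                                                    
                                                    
                                                    
                                                    
                                                    
                                                    
                                                    
                                                    
                                                    
                                                    
                                                    
                                                    
                                                    
                                                    
                                                    
                                                    
                                                    
                                                    
                                                    
                                                    
                                                    
                                                    
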